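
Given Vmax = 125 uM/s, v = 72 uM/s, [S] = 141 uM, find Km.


Km = [S] * (Vmax - v) / v
Km = 141 * (125 - 72) / 72
Km = 103.7917 uM

103.7917 uM


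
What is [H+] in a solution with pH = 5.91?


[H+] = 10^(-pH)
[H+] = 10^(-5.91)
[H+] = 1.230e-06 M

1.230e-06 M


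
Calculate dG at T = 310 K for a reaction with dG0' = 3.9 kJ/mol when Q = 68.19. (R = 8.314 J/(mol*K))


dG = dG0' + RT * ln(Q) / 1000
dG = 3.9 + 8.314 * 310 * ln(68.19) / 1000
dG = 14.7823 kJ/mol

14.7823 kJ/mol


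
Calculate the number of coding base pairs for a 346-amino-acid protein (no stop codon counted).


Each amino acid = 1 codon = 3 bp
bp = 346 * 3 = 1038 bp

1038 bp


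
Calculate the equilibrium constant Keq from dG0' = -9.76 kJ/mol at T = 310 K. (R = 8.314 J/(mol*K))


Keq = exp(-dG0 * 1000 / (R * T))
Keq = exp(-(-9.76) * 1000 / (8.314 * 310))
Keq = 44.1172

44.1172


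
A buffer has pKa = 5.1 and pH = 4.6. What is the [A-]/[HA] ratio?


[A-]/[HA] = 10^(pH - pKa)
= 10^(4.6 - 5.1)
= 0.3162

0.3162


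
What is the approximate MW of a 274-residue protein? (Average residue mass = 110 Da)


MW = n_residues * 110 Da
MW = 274 * 110
MW = 30140 Da

30140 Da


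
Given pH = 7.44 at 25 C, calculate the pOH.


pOH = 14 - pH
pOH = 14 - 7.44
pOH = 6.56

6.56


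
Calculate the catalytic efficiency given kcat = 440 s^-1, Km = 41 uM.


Catalytic efficiency = kcat / Km
= 440 / 41
= 10.7317 uM^-1*s^-1

10.7317 uM^-1*s^-1


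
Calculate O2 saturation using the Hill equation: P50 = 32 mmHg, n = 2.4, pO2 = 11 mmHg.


Y = pO2^n / (P50^n + pO2^n)
Y = 11^2.4 / (32^2.4 + 11^2.4)
Y = 7.16%

7.16%


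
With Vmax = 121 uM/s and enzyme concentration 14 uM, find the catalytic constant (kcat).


kcat = Vmax / [E]t
kcat = 121 / 14
kcat = 8.6429 s^-1

8.6429 s^-1


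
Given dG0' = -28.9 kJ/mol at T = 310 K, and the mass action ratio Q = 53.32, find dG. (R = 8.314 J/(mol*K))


dG = dG0' + RT * ln(Q) / 1000
dG = -28.9 + 8.314 * 310 * ln(53.32) / 1000
dG = -18.6517 kJ/mol

-18.6517 kJ/mol


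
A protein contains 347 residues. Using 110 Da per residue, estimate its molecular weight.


MW = n_residues * 110 Da
MW = 347 * 110
MW = 38170 Da

38170 Da


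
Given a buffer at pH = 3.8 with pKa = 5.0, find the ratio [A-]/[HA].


[A-]/[HA] = 10^(pH - pKa)
= 10^(3.8 - 5.0)
= 0.0631

0.0631


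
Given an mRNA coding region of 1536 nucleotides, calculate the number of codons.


codons = nucleotides / 3
codons = 1536 / 3 = 512

512


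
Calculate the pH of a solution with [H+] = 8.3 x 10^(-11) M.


pH = -log10([H+])
pH = -log10(8.3 x 10^(-11))
pH = 10.0809

10.0809


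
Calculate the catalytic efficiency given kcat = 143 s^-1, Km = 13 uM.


Catalytic efficiency = kcat / Km
= 143 / 13
= 11.0 uM^-1*s^-1

11.0 uM^-1*s^-1


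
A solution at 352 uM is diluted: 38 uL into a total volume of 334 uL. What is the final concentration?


C2 = C1 * V1 / V2
C2 = 352 * 38 / 334
C2 = 40.0479 uM

40.0479 uM


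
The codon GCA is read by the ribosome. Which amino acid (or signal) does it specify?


Standard genetic code lookup.
Codon GCA -> Ala

Ala


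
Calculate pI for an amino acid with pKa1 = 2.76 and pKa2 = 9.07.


pI = (pKa1 + pKa2) / 2
pI = (2.76 + 9.07) / 2
pI = 5.915

5.915


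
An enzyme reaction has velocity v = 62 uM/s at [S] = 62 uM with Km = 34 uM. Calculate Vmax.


Vmax = v * (Km + [S]) / [S]
Vmax = 62 * (34 + 62) / 62
Vmax = 96.0 uM/s

96.0 uM/s


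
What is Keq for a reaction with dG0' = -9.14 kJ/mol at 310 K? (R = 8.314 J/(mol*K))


Keq = exp(-dG0 * 1000 / (R * T))
Keq = exp(-(-9.14) * 1000 / (8.314 * 310))
Keq = 34.6845

34.6845


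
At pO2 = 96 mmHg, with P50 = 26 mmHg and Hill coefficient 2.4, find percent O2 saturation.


Y = pO2^n / (P50^n + pO2^n)
Y = 96^2.4 / (26^2.4 + 96^2.4)
Y = 95.83%

95.83%


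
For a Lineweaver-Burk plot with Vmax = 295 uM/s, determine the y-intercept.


y-intercept = 1/Vmax
= 1/295
= 0.0034 s/uM

0.0034 s/uM


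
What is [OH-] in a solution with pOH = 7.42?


[OH-] = 10^(-pOH)
[OH-] = 10^(-7.42)
[OH-] = 3.802e-08 M

3.802e-08 M


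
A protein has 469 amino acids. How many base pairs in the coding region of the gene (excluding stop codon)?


Each amino acid = 1 codon = 3 bp
bp = 469 * 3 = 1407 bp

1407 bp


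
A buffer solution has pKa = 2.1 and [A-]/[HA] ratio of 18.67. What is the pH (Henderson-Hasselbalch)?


pH = pKa + log10([A-]/[HA])
pH = 2.1 + log10(18.67)
pH = 3.3711

3.3711


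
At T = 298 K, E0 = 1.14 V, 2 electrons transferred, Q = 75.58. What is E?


E = E0 - (RT/nF) * ln(Q)
E = 1.14 - (8.314 * 298 / (2 * 96485)) * ln(75.58)
E = 1.0845 V

1.0845 V


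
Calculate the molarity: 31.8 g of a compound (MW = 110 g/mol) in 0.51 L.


C = (mass / MW) / volume
C = (31.8 / 110) / 0.51
C = 0.5668 M

0.5668 M


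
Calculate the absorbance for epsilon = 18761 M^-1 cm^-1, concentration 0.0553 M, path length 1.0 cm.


A = epsilon * c * l
A = 18761 * 0.0553 * 1.0
A = 1037.4833

1037.4833


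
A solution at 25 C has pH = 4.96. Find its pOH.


pOH = 14 - pH
pOH = 14 - 4.96
pOH = 9.04

9.04


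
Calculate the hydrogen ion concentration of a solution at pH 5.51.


[H+] = 10^(-pH)
[H+] = 10^(-5.51)
[H+] = 3.090e-06 M

3.090e-06 M


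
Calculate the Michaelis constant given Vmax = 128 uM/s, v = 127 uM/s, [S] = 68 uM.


Km = [S] * (Vmax - v) / v
Km = 68 * (128 - 127) / 127
Km = 0.5354 uM

0.5354 uM


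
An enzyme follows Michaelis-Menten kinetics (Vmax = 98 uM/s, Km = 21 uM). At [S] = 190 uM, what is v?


v = Vmax * [S] / (Km + [S])
v = 98 * 190 / (21 + 190)
v = 88.2464 uM/s

88.2464 uM/s


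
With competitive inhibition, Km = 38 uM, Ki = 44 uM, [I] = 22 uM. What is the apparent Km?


Km_app = Km * (1 + [I]/Ki)
Km_app = 38 * (1 + 22/44)
Km_app = 57.0 uM

57.0 uM


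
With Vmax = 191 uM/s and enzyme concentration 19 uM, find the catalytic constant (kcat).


kcat = Vmax / [E]t
kcat = 191 / 19
kcat = 10.0526 s^-1

10.0526 s^-1


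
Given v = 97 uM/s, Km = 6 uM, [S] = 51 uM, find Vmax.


Vmax = v * (Km + [S]) / [S]
Vmax = 97 * (6 + 51) / 51
Vmax = 108.4118 uM/s

108.4118 uM/s


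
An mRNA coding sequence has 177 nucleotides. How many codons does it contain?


codons = nucleotides / 3
codons = 177 / 3 = 59

59


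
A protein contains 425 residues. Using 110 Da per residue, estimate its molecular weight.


MW = n_residues * 110 Da
MW = 425 * 110
MW = 46750 Da

46750 Da


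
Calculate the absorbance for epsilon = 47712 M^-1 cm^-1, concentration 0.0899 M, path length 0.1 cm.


A = epsilon * c * l
A = 47712 * 0.0899 * 0.1
A = 428.9309

428.9309


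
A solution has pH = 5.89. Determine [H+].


[H+] = 10^(-pH)
[H+] = 10^(-5.89)
[H+] = 1.288e-06 M

1.288e-06 M


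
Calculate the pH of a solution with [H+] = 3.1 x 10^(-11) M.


pH = -log10([H+])
pH = -log10(3.1 x 10^(-11))
pH = 10.5086

10.5086


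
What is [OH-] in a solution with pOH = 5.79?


[OH-] = 10^(-pOH)
[OH-] = 10^(-5.79)
[OH-] = 1.622e-06 M

1.622e-06 M


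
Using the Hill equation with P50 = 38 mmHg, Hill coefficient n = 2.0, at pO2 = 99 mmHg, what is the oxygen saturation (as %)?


Y = pO2^n / (P50^n + pO2^n)
Y = 99^2.0 / (38^2.0 + 99^2.0)
Y = 87.16%

87.16%


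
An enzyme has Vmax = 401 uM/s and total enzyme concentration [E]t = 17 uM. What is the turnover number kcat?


kcat = Vmax / [E]t
kcat = 401 / 17
kcat = 23.5882 s^-1

23.5882 s^-1


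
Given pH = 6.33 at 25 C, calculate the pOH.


pOH = 14 - pH
pOH = 14 - 6.33
pOH = 7.67

7.67


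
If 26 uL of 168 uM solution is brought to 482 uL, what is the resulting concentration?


C2 = C1 * V1 / V2
C2 = 168 * 26 / 482
C2 = 9.0622 uM

9.0622 uM


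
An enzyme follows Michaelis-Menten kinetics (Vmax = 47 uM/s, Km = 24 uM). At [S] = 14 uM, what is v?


v = Vmax * [S] / (Km + [S])
v = 47 * 14 / (24 + 14)
v = 17.3158 uM/s

17.3158 uM/s


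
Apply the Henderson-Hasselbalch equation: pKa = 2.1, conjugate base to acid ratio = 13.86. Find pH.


pH = pKa + log10([A-]/[HA])
pH = 2.1 + log10(13.86)
pH = 3.2418

3.2418


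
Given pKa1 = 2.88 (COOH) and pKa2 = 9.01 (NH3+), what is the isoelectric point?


pI = (pKa1 + pKa2) / 2
pI = (2.88 + 9.01) / 2
pI = 5.945

5.945


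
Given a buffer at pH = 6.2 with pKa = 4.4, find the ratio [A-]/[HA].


[A-]/[HA] = 10^(pH - pKa)
= 10^(6.2 - 4.4)
= 63.0957

63.0957


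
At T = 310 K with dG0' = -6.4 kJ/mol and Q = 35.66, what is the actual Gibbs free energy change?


dG = dG0' + RT * ln(Q) / 1000
dG = -6.4 + 8.314 * 310 * ln(35.66) / 1000
dG = 2.8115 kJ/mol

2.8115 kJ/mol


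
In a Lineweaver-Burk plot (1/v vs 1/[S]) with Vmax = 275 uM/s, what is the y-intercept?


y-intercept = 1/Vmax
= 1/275
= 0.0036 s/uM

0.0036 s/uM


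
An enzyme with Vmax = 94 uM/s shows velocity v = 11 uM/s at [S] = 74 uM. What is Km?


Km = [S] * (Vmax - v) / v
Km = 74 * (94 - 11) / 11
Km = 558.3636 uM

558.3636 uM


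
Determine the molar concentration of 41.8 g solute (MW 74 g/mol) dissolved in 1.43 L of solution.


C = (mass / MW) / volume
C = (41.8 / 74) / 1.43
C = 0.395 M

0.395 M


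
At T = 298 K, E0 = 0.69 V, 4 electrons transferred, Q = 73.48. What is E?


E = E0 - (RT/nF) * ln(Q)
E = 0.69 - (8.314 * 298 / (4 * 96485)) * ln(73.48)
E = 0.6624 V

0.6624 V


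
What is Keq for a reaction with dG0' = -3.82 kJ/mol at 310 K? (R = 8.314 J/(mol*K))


Keq = exp(-dG0 * 1000 / (R * T))
Keq = exp(-(-3.82) * 1000 / (8.314 * 310))
Keq = 4.4024

4.4024


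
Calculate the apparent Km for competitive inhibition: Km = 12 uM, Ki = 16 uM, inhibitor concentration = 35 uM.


Km_app = Km * (1 + [I]/Ki)
Km_app = 12 * (1 + 35/16)
Km_app = 38.25 uM

38.25 uM


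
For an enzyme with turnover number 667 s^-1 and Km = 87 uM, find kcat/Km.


Catalytic efficiency = kcat / Km
= 667 / 87
= 7.6667 uM^-1*s^-1

7.6667 uM^-1*s^-1


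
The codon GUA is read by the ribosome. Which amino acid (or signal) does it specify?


Standard genetic code lookup.
Codon GUA -> Val

Val


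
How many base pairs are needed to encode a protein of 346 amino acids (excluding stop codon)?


Each amino acid = 1 codon = 3 bp
bp = 346 * 3 = 1038 bp

1038 bp


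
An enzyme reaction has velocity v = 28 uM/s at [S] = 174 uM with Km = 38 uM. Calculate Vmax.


Vmax = v * (Km + [S]) / [S]
Vmax = 28 * (38 + 174) / 174
Vmax = 34.1149 uM/s

34.1149 uM/s


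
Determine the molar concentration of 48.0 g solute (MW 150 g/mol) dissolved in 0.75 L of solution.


C = (mass / MW) / volume
C = (48.0 / 150) / 0.75
C = 0.4267 M

0.4267 M


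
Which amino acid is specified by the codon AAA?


Standard genetic code lookup.
Codon AAA -> Lys

Lys


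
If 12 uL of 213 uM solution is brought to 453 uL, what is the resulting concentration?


C2 = C1 * V1 / V2
C2 = 213 * 12 / 453
C2 = 5.6424 uM

5.6424 uM


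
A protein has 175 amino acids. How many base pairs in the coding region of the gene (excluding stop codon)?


Each amino acid = 1 codon = 3 bp
bp = 175 * 3 = 525 bp

525 bp


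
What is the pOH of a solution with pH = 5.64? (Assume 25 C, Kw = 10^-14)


pOH = 14 - pH
pOH = 14 - 5.64
pOH = 8.36

8.36


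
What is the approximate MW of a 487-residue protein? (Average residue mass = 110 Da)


MW = n_residues * 110 Da
MW = 487 * 110
MW = 53570 Da

53570 Da


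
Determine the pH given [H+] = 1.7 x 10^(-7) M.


pH = -log10([H+])
pH = -log10(1.7 x 10^(-7))
pH = 6.7696

6.7696


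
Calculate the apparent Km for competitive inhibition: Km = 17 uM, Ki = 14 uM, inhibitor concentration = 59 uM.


Km_app = Km * (1 + [I]/Ki)
Km_app = 17 * (1 + 59/14)
Km_app = 88.6429 uM

88.6429 uM


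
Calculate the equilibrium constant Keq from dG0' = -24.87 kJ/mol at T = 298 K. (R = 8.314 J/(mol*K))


Keq = exp(-dG0 * 1000 / (R * T))
Keq = exp(-(-24.87) * 1000 / (8.314 * 298))
Keq = 22880.7994

22880.7994


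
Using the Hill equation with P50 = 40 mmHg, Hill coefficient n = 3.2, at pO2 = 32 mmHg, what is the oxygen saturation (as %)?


Y = pO2^n / (P50^n + pO2^n)
Y = 32^3.2 / (40^3.2 + 32^3.2)
Y = 32.87%

32.87%


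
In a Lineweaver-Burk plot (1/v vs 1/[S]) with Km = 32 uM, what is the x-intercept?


x-intercept = -1/Km
= -1/32
= -0.0312 1/uM

-0.0312 1/uM


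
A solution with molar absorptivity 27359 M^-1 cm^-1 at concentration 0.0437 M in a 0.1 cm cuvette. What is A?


A = epsilon * c * l
A = 27359 * 0.0437 * 0.1
A = 119.5588

119.5588


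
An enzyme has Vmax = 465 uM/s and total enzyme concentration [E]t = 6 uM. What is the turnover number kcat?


kcat = Vmax / [E]t
kcat = 465 / 6
kcat = 77.5 s^-1

77.5 s^-1


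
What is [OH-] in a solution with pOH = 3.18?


[OH-] = 10^(-pOH)
[OH-] = 10^(-3.18)
[OH-] = 6.607e-04 M

6.607e-04 M


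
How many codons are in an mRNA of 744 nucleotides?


codons = nucleotides / 3
codons = 744 / 3 = 248

248


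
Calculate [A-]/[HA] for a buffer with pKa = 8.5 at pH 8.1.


[A-]/[HA] = 10^(pH - pKa)
= 10^(8.1 - 8.5)
= 0.3981

0.3981


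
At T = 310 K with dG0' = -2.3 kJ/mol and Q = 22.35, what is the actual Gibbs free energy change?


dG = dG0' + RT * ln(Q) / 1000
dG = -2.3 + 8.314 * 310 * ln(22.35) / 1000
dG = 5.7073 kJ/mol

5.7073 kJ/mol


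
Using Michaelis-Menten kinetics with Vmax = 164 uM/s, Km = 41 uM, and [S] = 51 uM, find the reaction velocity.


v = Vmax * [S] / (Km + [S])
v = 164 * 51 / (41 + 51)
v = 90.913 uM/s

90.913 uM/s


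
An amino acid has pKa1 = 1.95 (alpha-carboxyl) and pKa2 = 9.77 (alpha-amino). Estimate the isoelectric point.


pI = (pKa1 + pKa2) / 2
pI = (1.95 + 9.77) / 2
pI = 5.86

5.86


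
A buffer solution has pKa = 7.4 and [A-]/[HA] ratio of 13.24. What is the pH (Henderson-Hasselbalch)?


pH = pKa + log10([A-]/[HA])
pH = 7.4 + log10(13.24)
pH = 8.5219

8.5219


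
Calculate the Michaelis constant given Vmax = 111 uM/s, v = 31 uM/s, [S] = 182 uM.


Km = [S] * (Vmax - v) / v
Km = 182 * (111 - 31) / 31
Km = 469.6774 uM

469.6774 uM


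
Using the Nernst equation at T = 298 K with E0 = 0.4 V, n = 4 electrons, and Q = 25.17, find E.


E = E0 - (RT/nF) * ln(Q)
E = 0.4 - (8.314 * 298 / (4 * 96485)) * ln(25.17)
E = 0.3793 V

0.3793 V


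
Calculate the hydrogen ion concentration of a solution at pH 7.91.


[H+] = 10^(-pH)
[H+] = 10^(-7.91)
[H+] = 1.230e-08 M

1.230e-08 M


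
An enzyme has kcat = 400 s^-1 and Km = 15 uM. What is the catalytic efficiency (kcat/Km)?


Catalytic efficiency = kcat / Km
= 400 / 15
= 26.6667 uM^-1*s^-1

26.6667 uM^-1*s^-1


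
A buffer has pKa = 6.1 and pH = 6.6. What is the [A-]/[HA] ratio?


[A-]/[HA] = 10^(pH - pKa)
= 10^(6.6 - 6.1)
= 3.1623

3.1623


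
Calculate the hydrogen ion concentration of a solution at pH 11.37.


[H+] = 10^(-pH)
[H+] = 10^(-11.37)
[H+] = 4.266e-12 M

4.266e-12 M


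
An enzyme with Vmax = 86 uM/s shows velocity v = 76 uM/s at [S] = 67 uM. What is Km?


Km = [S] * (Vmax - v) / v
Km = 67 * (86 - 76) / 76
Km = 8.8158 uM

8.8158 uM


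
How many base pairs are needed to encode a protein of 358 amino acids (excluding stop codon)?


Each amino acid = 1 codon = 3 bp
bp = 358 * 3 = 1074 bp

1074 bp


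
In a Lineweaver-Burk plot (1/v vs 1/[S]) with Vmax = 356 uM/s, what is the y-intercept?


y-intercept = 1/Vmax
= 1/356
= 0.0028 s/uM

0.0028 s/uM


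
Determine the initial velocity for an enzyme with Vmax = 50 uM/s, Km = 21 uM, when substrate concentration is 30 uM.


v = Vmax * [S] / (Km + [S])
v = 50 * 30 / (21 + 30)
v = 29.4118 uM/s

29.4118 uM/s


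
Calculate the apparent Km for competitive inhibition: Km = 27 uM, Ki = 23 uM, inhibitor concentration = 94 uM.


Km_app = Km * (1 + [I]/Ki)
Km_app = 27 * (1 + 94/23)
Km_app = 137.3478 uM

137.3478 uM


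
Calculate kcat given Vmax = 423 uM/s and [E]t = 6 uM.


kcat = Vmax / [E]t
kcat = 423 / 6
kcat = 70.5 s^-1

70.5 s^-1


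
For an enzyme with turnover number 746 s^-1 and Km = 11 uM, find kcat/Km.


Catalytic efficiency = kcat / Km
= 746 / 11
= 67.8182 uM^-1*s^-1

67.8182 uM^-1*s^-1


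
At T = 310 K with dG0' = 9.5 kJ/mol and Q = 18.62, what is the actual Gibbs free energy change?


dG = dG0' + RT * ln(Q) / 1000
dG = 9.5 + 8.314 * 310 * ln(18.62) / 1000
dG = 17.0368 kJ/mol

17.0368 kJ/mol


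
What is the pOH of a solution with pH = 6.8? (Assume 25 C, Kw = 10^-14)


pOH = 14 - pH
pOH = 14 - 6.8
pOH = 7.2

7.2


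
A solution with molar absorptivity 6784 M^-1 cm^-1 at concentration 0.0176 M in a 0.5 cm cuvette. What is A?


A = epsilon * c * l
A = 6784 * 0.0176 * 0.5
A = 59.6992

59.6992


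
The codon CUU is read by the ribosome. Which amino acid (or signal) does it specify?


Standard genetic code lookup.
Codon CUU -> Leu

Leu


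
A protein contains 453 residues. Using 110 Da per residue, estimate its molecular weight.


MW = n_residues * 110 Da
MW = 453 * 110
MW = 49830 Da

49830 Da


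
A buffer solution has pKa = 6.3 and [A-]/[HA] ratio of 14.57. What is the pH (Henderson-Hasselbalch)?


pH = pKa + log10([A-]/[HA])
pH = 6.3 + log10(14.57)
pH = 7.4635

7.4635


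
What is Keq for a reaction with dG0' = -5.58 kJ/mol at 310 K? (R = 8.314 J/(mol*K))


Keq = exp(-dG0 * 1000 / (R * T))
Keq = exp(-(-5.58) * 1000 / (8.314 * 310))
Keq = 8.7148

8.7148


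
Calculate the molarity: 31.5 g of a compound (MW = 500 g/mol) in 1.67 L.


C = (mass / MW) / volume
C = (31.5 / 500) / 1.67
C = 0.0377 M

0.0377 M


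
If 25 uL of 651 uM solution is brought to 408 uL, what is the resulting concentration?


C2 = C1 * V1 / V2
C2 = 651 * 25 / 408
C2 = 39.8897 uM

39.8897 uM


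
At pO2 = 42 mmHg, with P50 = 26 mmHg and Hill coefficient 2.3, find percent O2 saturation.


Y = pO2^n / (P50^n + pO2^n)
Y = 42^2.3 / (26^2.3 + 42^2.3)
Y = 75.08%

75.08%


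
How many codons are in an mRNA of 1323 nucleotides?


codons = nucleotides / 3
codons = 1323 / 3 = 441

441


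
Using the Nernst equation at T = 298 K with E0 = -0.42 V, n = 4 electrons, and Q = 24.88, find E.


E = E0 - (RT/nF) * ln(Q)
E = -0.42 - (8.314 * 298 / (4 * 96485)) * ln(24.88)
E = -0.4406 V

-0.4406 V


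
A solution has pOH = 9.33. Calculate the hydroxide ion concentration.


[OH-] = 10^(-pOH)
[OH-] = 10^(-9.33)
[OH-] = 4.677e-10 M

4.677e-10 M


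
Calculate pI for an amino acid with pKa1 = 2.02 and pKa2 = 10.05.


pI = (pKa1 + pKa2) / 2
pI = (2.02 + 10.05) / 2
pI = 6.035

6.035


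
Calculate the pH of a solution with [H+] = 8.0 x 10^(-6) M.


pH = -log10([H+])
pH = -log10(8.0 x 10^(-6))
pH = 5.0969

5.0969


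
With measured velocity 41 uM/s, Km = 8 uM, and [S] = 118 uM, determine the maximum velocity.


Vmax = v * (Km + [S]) / [S]
Vmax = 41 * (8 + 118) / 118
Vmax = 43.7797 uM/s

43.7797 uM/s


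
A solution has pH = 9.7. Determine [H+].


[H+] = 10^(-pH)
[H+] = 10^(-9.7)
[H+] = 1.995e-10 M

1.995e-10 M


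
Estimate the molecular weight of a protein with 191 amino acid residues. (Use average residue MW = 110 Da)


MW = n_residues * 110 Da
MW = 191 * 110
MW = 21010 Da

21010 Da


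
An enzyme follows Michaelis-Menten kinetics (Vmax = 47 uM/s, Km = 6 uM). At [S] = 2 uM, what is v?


v = Vmax * [S] / (Km + [S])
v = 47 * 2 / (6 + 2)
v = 11.75 uM/s

11.75 uM/s


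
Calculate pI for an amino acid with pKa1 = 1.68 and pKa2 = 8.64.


pI = (pKa1 + pKa2) / 2
pI = (1.68 + 8.64) / 2
pI = 5.16

5.16


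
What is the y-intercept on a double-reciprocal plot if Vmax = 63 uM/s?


y-intercept = 1/Vmax
= 1/63
= 0.0159 s/uM

0.0159 s/uM


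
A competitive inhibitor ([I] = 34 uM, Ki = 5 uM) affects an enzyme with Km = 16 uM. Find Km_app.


Km_app = Km * (1 + [I]/Ki)
Km_app = 16 * (1 + 34/5)
Km_app = 124.8 uM

124.8 uM


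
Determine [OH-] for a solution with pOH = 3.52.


[OH-] = 10^(-pOH)
[OH-] = 10^(-3.52)
[OH-] = 3.020e-04 M

3.020e-04 M


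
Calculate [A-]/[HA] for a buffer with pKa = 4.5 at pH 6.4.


[A-]/[HA] = 10^(pH - pKa)
= 10^(6.4 - 4.5)
= 79.4328

79.4328


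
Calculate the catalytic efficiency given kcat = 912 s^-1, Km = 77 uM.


Catalytic efficiency = kcat / Km
= 912 / 77
= 11.8442 uM^-1*s^-1

11.8442 uM^-1*s^-1


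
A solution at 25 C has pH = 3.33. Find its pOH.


pOH = 14 - pH
pOH = 14 - 3.33
pOH = 10.67

10.67


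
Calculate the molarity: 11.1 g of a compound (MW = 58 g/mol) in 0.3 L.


C = (mass / MW) / volume
C = (11.1 / 58) / 0.3
C = 0.6379 M

0.6379 M


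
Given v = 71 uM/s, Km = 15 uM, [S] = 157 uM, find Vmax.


Vmax = v * (Km + [S]) / [S]
Vmax = 71 * (15 + 157) / 157
Vmax = 77.7834 uM/s

77.7834 uM/s


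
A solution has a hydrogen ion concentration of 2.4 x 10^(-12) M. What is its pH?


pH = -log10([H+])
pH = -log10(2.4 x 10^(-12))
pH = 11.6198

11.6198


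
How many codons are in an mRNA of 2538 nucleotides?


codons = nucleotides / 3
codons = 2538 / 3 = 846

846


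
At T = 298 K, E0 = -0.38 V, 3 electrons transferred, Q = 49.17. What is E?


E = E0 - (RT/nF) * ln(Q)
E = -0.38 - (8.314 * 298 / (3 * 96485)) * ln(49.17)
E = -0.4133 V

-0.4133 V


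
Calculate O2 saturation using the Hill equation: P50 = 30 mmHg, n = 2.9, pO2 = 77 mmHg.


Y = pO2^n / (P50^n + pO2^n)
Y = 77^2.9 / (30^2.9 + 77^2.9)
Y = 93.9%

93.9%


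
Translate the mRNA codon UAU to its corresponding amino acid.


Standard genetic code lookup.
Codon UAU -> Tyr

Tyr


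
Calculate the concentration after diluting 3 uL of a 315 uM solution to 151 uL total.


C2 = C1 * V1 / V2
C2 = 315 * 3 / 151
C2 = 6.2583 uM

6.2583 uM


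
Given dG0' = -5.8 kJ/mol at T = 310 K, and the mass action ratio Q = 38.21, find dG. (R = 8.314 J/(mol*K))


dG = dG0' + RT * ln(Q) / 1000
dG = -5.8 + 8.314 * 310 * ln(38.21) / 1000
dG = 3.5895 kJ/mol

3.5895 kJ/mol


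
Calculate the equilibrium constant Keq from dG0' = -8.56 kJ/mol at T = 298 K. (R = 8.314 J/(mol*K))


Keq = exp(-dG0 * 1000 / (R * T))
Keq = exp(-(-8.56) * 1000 / (8.314 * 298))
Keq = 31.6581

31.6581


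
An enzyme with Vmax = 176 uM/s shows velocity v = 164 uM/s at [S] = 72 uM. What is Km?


Km = [S] * (Vmax - v) / v
Km = 72 * (176 - 164) / 164
Km = 5.2683 uM

5.2683 uM


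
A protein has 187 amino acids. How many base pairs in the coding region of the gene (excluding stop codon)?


Each amino acid = 1 codon = 3 bp
bp = 187 * 3 = 561 bp

561 bp


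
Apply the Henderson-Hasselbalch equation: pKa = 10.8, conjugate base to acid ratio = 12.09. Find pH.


pH = pKa + log10([A-]/[HA])
pH = 10.8 + log10(12.09)
pH = 11.8824

11.8824


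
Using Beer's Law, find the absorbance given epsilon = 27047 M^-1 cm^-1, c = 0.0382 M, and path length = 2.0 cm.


A = epsilon * c * l
A = 27047 * 0.0382 * 2.0
A = 2066.3908

2066.3908


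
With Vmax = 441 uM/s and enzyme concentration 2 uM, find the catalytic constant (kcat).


kcat = Vmax / [E]t
kcat = 441 / 2
kcat = 220.5 s^-1

220.5 s^-1


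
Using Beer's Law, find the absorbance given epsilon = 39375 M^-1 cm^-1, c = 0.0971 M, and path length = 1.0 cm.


A = epsilon * c * l
A = 39375 * 0.0971 * 1.0
A = 3823.3125

3823.3125


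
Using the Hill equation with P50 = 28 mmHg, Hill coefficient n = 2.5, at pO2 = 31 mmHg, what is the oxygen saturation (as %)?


Y = pO2^n / (P50^n + pO2^n)
Y = 31^2.5 / (28^2.5 + 31^2.5)
Y = 56.33%

56.33%


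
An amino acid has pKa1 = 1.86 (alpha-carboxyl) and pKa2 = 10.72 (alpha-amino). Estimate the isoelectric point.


pI = (pKa1 + pKa2) / 2
pI = (1.86 + 10.72) / 2
pI = 6.29

6.29


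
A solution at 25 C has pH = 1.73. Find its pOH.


pOH = 14 - pH
pOH = 14 - 1.73
pOH = 12.27

12.27


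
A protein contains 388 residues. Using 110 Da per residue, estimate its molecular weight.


MW = n_residues * 110 Da
MW = 388 * 110
MW = 42680 Da

42680 Da


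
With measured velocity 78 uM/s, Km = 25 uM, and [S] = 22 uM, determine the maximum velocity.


Vmax = v * (Km + [S]) / [S]
Vmax = 78 * (25 + 22) / 22
Vmax = 166.6364 uM/s

166.6364 uM/s


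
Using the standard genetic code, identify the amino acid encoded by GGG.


Standard genetic code lookup.
Codon GGG -> Gly

Gly


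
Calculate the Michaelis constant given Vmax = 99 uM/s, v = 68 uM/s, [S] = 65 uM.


Km = [S] * (Vmax - v) / v
Km = 65 * (99 - 68) / 68
Km = 29.6324 uM

29.6324 uM


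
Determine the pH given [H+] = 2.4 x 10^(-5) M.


pH = -log10([H+])
pH = -log10(2.4 x 10^(-5))
pH = 4.6198

4.6198


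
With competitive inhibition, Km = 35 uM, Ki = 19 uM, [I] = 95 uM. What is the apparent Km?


Km_app = Km * (1 + [I]/Ki)
Km_app = 35 * (1 + 95/19)
Km_app = 210.0 uM

210.0 uM


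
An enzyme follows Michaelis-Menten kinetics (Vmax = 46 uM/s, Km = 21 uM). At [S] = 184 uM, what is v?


v = Vmax * [S] / (Km + [S])
v = 46 * 184 / (21 + 184)
v = 41.2878 uM/s

41.2878 uM/s


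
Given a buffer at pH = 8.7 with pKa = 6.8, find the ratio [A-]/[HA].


[A-]/[HA] = 10^(pH - pKa)
= 10^(8.7 - 6.8)
= 79.4328

79.4328


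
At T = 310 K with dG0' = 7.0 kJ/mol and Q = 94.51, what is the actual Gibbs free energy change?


dG = dG0' + RT * ln(Q) / 1000
dG = 7.0 + 8.314 * 310 * ln(94.51) / 1000
dG = 18.7236 kJ/mol

18.7236 kJ/mol


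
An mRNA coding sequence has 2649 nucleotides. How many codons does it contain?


codons = nucleotides / 3
codons = 2649 / 3 = 883

883


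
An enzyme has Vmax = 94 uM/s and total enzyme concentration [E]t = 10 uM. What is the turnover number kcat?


kcat = Vmax / [E]t
kcat = 94 / 10
kcat = 9.4 s^-1

9.4 s^-1


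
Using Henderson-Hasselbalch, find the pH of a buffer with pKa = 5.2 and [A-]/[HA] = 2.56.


pH = pKa + log10([A-]/[HA])
pH = 5.2 + log10(2.56)
pH = 5.6082

5.6082


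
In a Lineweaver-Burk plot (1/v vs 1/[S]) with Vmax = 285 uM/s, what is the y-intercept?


y-intercept = 1/Vmax
= 1/285
= 0.0035 s/uM

0.0035 s/uM


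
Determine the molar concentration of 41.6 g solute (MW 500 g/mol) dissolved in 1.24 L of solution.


C = (mass / MW) / volume
C = (41.6 / 500) / 1.24
C = 0.0671 M

0.0671 M


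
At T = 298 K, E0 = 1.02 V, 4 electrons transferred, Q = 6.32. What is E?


E = E0 - (RT/nF) * ln(Q)
E = 1.02 - (8.314 * 298 / (4 * 96485)) * ln(6.32)
E = 1.0082 V

1.0082 V


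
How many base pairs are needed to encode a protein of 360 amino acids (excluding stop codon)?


Each amino acid = 1 codon = 3 bp
bp = 360 * 3 = 1080 bp

1080 bp


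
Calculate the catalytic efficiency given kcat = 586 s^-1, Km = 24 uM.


Catalytic efficiency = kcat / Km
= 586 / 24
= 24.4167 uM^-1*s^-1

24.4167 uM^-1*s^-1


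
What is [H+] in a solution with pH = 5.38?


[H+] = 10^(-pH)
[H+] = 10^(-5.38)
[H+] = 4.169e-06 M

4.169e-06 M


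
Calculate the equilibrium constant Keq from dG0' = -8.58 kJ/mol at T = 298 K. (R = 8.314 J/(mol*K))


Keq = exp(-dG0 * 1000 / (R * T))
Keq = exp(-(-8.58) * 1000 / (8.314 * 298))
Keq = 31.9147

31.9147


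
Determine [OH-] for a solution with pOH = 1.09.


[OH-] = 10^(-pOH)
[OH-] = 10^(-1.09)
[OH-] = 0.0813 M

0.0813 M


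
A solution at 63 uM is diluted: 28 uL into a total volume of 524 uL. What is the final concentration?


C2 = C1 * V1 / V2
C2 = 63 * 28 / 524
C2 = 3.3664 uM

3.3664 uM


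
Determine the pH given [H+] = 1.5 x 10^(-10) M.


pH = -log10([H+])
pH = -log10(1.5 x 10^(-10))
pH = 9.8239

9.8239


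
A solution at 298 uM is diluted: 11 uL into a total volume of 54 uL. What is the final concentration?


C2 = C1 * V1 / V2
C2 = 298 * 11 / 54
C2 = 60.7037 uM

60.7037 uM


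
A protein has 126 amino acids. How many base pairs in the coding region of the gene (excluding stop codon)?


Each amino acid = 1 codon = 3 bp
bp = 126 * 3 = 378 bp

378 bp


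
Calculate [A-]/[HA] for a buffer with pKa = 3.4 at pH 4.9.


[A-]/[HA] = 10^(pH - pKa)
= 10^(4.9 - 3.4)
= 31.6228

31.6228


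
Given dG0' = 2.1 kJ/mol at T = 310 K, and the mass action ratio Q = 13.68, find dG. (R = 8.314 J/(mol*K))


dG = dG0' + RT * ln(Q) / 1000
dG = 2.1 + 8.314 * 310 * ln(13.68) / 1000
dG = 8.8422 kJ/mol

8.8422 kJ/mol


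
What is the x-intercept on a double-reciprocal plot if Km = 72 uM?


x-intercept = -1/Km
= -1/72
= -0.0139 1/uM

-0.0139 1/uM


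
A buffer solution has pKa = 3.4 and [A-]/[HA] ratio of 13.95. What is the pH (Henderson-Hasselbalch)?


pH = pKa + log10([A-]/[HA])
pH = 3.4 + log10(13.95)
pH = 4.5446

4.5446


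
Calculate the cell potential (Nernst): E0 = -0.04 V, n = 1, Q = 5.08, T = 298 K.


E = E0 - (RT/nF) * ln(Q)
E = -0.04 - (8.314 * 298 / (1 * 96485)) * ln(5.08)
E = -0.0817 V

-0.0817 V


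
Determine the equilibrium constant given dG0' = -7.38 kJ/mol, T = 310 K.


Keq = exp(-dG0 * 1000 / (R * T))
Keq = exp(-(-7.38) * 1000 / (8.314 * 310))
Keq = 17.5213

17.5213


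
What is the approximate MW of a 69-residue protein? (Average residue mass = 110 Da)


MW = n_residues * 110 Da
MW = 69 * 110
MW = 7590 Da

7590 Da


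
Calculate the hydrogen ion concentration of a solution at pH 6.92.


[H+] = 10^(-pH)
[H+] = 10^(-6.92)
[H+] = 1.202e-07 M

1.202e-07 M


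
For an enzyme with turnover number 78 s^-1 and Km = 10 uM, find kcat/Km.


Catalytic efficiency = kcat / Km
= 78 / 10
= 7.8 uM^-1*s^-1

7.8 uM^-1*s^-1


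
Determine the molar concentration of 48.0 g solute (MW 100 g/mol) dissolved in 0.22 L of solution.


C = (mass / MW) / volume
C = (48.0 / 100) / 0.22
C = 2.1818 M

2.1818 M


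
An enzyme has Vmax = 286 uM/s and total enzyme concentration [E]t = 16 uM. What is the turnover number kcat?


kcat = Vmax / [E]t
kcat = 286 / 16
kcat = 17.875 s^-1

17.875 s^-1


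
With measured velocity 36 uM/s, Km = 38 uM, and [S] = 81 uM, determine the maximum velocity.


Vmax = v * (Km + [S]) / [S]
Vmax = 36 * (38 + 81) / 81
Vmax = 52.8889 uM/s

52.8889 uM/s


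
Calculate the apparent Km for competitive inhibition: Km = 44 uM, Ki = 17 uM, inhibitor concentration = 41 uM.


Km_app = Km * (1 + [I]/Ki)
Km_app = 44 * (1 + 41/17)
Km_app = 150.1176 uM

150.1176 uM


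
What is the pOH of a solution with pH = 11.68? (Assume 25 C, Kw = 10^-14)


pOH = 14 - pH
pOH = 14 - 11.68
pOH = 2.32

2.32


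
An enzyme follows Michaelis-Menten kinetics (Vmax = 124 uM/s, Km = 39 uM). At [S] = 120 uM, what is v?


v = Vmax * [S] / (Km + [S])
v = 124 * 120 / (39 + 120)
v = 93.5849 uM/s

93.5849 uM/s


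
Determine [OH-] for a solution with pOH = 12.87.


[OH-] = 10^(-pOH)
[OH-] = 10^(-12.87)
[OH-] = 1.349e-13 M

1.349e-13 M


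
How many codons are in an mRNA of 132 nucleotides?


codons = nucleotides / 3
codons = 132 / 3 = 44

44


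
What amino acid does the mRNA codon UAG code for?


Standard genetic code lookup.
Codon UAG -> Stop

Stop


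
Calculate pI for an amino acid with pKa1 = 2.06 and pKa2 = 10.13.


pI = (pKa1 + pKa2) / 2
pI = (2.06 + 10.13) / 2
pI = 6.095

6.095


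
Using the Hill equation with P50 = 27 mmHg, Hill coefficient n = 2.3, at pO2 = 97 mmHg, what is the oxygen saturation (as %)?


Y = pO2^n / (P50^n + pO2^n)
Y = 97^2.3 / (27^2.3 + 97^2.3)
Y = 94.99%

94.99%


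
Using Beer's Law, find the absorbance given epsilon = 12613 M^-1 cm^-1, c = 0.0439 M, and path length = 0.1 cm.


A = epsilon * c * l
A = 12613 * 0.0439 * 0.1
A = 55.3711

55.3711


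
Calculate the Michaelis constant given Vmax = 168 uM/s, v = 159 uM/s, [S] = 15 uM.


Km = [S] * (Vmax - v) / v
Km = 15 * (168 - 159) / 159
Km = 0.8491 uM

0.8491 uM


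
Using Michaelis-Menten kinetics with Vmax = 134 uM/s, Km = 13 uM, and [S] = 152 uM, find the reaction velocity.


v = Vmax * [S] / (Km + [S])
v = 134 * 152 / (13 + 152)
v = 123.4424 uM/s

123.4424 uM/s


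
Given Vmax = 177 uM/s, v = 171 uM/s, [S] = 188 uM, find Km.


Km = [S] * (Vmax - v) / v
Km = 188 * (177 - 171) / 171
Km = 6.5965 uM

6.5965 uM


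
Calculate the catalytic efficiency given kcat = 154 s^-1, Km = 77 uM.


Catalytic efficiency = kcat / Km
= 154 / 77
= 2.0 uM^-1*s^-1

2.0 uM^-1*s^-1


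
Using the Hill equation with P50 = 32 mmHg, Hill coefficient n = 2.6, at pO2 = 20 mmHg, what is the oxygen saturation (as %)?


Y = pO2^n / (P50^n + pO2^n)
Y = 20^2.6 / (32^2.6 + 20^2.6)
Y = 22.76%

22.76%


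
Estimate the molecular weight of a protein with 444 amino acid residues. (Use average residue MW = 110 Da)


MW = n_residues * 110 Da
MW = 444 * 110
MW = 48840 Da

48840 Da


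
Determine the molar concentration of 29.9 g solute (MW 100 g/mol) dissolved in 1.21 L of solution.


C = (mass / MW) / volume
C = (29.9 / 100) / 1.21
C = 0.2471 M

0.2471 M


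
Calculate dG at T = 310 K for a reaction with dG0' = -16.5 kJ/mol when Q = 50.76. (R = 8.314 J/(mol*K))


dG = dG0' + RT * ln(Q) / 1000
dG = -16.5 + 8.314 * 310 * ln(50.76) / 1000
dG = -6.3785 kJ/mol

-6.3785 kJ/mol


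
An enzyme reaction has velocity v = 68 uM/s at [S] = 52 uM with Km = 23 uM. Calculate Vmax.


Vmax = v * (Km + [S]) / [S]
Vmax = 68 * (23 + 52) / 52
Vmax = 98.0769 uM/s

98.0769 uM/s


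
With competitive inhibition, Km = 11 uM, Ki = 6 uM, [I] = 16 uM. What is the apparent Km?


Km_app = Km * (1 + [I]/Ki)
Km_app = 11 * (1 + 16/6)
Km_app = 40.3333 uM

40.3333 uM


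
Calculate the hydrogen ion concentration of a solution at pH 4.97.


[H+] = 10^(-pH)
[H+] = 10^(-4.97)
[H+] = 1.072e-05 M

1.072e-05 M


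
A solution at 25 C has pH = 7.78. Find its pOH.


pOH = 14 - pH
pOH = 14 - 7.78
pOH = 6.22

6.22


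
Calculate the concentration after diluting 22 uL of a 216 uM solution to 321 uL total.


C2 = C1 * V1 / V2
C2 = 216 * 22 / 321
C2 = 14.8037 uM

14.8037 uM


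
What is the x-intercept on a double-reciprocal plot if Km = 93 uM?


x-intercept = -1/Km
= -1/93
= -0.0108 1/uM

-0.0108 1/uM


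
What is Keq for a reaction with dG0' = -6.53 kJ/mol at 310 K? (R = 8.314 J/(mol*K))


Keq = exp(-dG0 * 1000 / (R * T))
Keq = exp(-(-6.53) * 1000 / (8.314 * 310))
Keq = 12.599

12.599


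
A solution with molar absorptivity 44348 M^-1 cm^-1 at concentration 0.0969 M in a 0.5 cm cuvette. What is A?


A = epsilon * c * l
A = 44348 * 0.0969 * 0.5
A = 2148.6606

2148.6606


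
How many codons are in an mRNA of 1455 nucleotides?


codons = nucleotides / 3
codons = 1455 / 3 = 485

485


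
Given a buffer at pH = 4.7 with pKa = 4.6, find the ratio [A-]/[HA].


[A-]/[HA] = 10^(pH - pKa)
= 10^(4.7 - 4.6)
= 1.2589

1.2589


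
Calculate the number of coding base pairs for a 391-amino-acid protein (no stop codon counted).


Each amino acid = 1 codon = 3 bp
bp = 391 * 3 = 1173 bp

1173 bp


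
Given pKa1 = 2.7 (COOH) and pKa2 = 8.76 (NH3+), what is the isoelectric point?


pI = (pKa1 + pKa2) / 2
pI = (2.7 + 8.76) / 2
pI = 5.73

5.73


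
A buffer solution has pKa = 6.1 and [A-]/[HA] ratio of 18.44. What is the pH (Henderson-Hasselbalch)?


pH = pKa + log10([A-]/[HA])
pH = 6.1 + log10(18.44)
pH = 7.3658

7.3658


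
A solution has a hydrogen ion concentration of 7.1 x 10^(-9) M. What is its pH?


pH = -log10([H+])
pH = -log10(7.1 x 10^(-9))
pH = 8.1487

8.1487


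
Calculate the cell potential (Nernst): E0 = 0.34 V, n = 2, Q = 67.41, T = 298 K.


E = E0 - (RT/nF) * ln(Q)
E = 0.34 - (8.314 * 298 / (2 * 96485)) * ln(67.41)
E = 0.2859 V

0.2859 V


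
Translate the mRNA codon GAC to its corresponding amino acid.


Standard genetic code lookup.
Codon GAC -> Asp

Asp


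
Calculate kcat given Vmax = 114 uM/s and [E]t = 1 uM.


kcat = Vmax / [E]t
kcat = 114 / 1
kcat = 114.0 s^-1

114.0 s^-1


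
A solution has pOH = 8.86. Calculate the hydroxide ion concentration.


[OH-] = 10^(-pOH)
[OH-] = 10^(-8.86)
[OH-] = 1.380e-09 M

1.380e-09 M


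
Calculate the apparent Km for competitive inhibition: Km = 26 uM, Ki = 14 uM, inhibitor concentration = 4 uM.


Km_app = Km * (1 + [I]/Ki)
Km_app = 26 * (1 + 4/14)
Km_app = 33.4286 uM

33.4286 uM


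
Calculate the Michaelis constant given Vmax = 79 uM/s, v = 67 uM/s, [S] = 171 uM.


Km = [S] * (Vmax - v) / v
Km = 171 * (79 - 67) / 67
Km = 30.6269 uM

30.6269 uM


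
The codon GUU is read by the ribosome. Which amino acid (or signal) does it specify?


Standard genetic code lookup.
Codon GUU -> Val

Val


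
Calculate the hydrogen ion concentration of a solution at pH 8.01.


[H+] = 10^(-pH)
[H+] = 10^(-8.01)
[H+] = 9.772e-09 M

9.772e-09 M


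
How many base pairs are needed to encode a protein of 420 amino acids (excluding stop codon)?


Each amino acid = 1 codon = 3 bp
bp = 420 * 3 = 1260 bp

1260 bp


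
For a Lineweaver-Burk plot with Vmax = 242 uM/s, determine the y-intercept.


y-intercept = 1/Vmax
= 1/242
= 0.0041 s/uM

0.0041 s/uM


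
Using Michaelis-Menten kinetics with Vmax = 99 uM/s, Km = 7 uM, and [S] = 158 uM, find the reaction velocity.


v = Vmax * [S] / (Km + [S])
v = 99 * 158 / (7 + 158)
v = 94.8 uM/s

94.8 uM/s


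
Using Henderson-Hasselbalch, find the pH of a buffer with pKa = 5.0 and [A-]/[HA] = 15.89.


pH = pKa + log10([A-]/[HA])
pH = 5.0 + log10(15.89)
pH = 6.2011

6.2011


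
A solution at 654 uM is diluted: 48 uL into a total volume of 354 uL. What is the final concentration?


C2 = C1 * V1 / V2
C2 = 654 * 48 / 354
C2 = 88.678 uM

88.678 uM


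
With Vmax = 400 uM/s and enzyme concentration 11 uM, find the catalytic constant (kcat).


kcat = Vmax / [E]t
kcat = 400 / 11
kcat = 36.3636 s^-1

36.3636 s^-1


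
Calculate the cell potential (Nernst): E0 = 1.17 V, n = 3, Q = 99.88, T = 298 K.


E = E0 - (RT/nF) * ln(Q)
E = 1.17 - (8.314 * 298 / (3 * 96485)) * ln(99.88)
E = 1.1306 V

1.1306 V


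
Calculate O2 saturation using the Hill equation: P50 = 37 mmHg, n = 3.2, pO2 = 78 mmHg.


Y = pO2^n / (P50^n + pO2^n)
Y = 78^3.2 / (37^3.2 + 78^3.2)
Y = 91.58%

91.58%


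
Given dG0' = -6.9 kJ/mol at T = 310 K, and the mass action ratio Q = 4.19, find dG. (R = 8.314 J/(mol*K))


dG = dG0' + RT * ln(Q) / 1000
dG = -6.9 + 8.314 * 310 * ln(4.19) / 1000
dG = -3.2074 kJ/mol

-3.2074 kJ/mol


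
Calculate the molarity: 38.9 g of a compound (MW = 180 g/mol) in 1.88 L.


C = (mass / MW) / volume
C = (38.9 / 180) / 1.88
C = 0.115 M

0.115 M


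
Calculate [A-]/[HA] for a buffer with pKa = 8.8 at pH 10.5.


[A-]/[HA] = 10^(pH - pKa)
= 10^(10.5 - 8.8)
= 50.1187

50.1187


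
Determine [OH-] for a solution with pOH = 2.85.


[OH-] = 10^(-pOH)
[OH-] = 10^(-2.85)
[OH-] = 0.0014 M

0.0014 M


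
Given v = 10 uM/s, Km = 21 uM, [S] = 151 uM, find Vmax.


Vmax = v * (Km + [S]) / [S]
Vmax = 10 * (21 + 151) / 151
Vmax = 11.3907 uM/s

11.3907 uM/s


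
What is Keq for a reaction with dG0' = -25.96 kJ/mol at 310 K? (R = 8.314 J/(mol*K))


Keq = exp(-dG0 * 1000 / (R * T))
Keq = exp(-(-25.96) * 1000 / (8.314 * 310))
Keq = 23680.3348

23680.3348


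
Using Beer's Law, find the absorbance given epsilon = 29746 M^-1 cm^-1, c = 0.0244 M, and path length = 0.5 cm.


A = epsilon * c * l
A = 29746 * 0.0244 * 0.5
A = 362.9012

362.9012


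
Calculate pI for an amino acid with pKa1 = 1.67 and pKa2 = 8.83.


pI = (pKa1 + pKa2) / 2
pI = (1.67 + 8.83) / 2
pI = 5.25

5.25


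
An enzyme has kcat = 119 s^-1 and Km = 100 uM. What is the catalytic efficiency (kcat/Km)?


Catalytic efficiency = kcat / Km
= 119 / 100
= 1.19 uM^-1*s^-1

1.19 uM^-1*s^-1


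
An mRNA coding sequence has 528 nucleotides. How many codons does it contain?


codons = nucleotides / 3
codons = 528 / 3 = 176

176


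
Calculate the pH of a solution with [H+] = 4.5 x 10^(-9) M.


pH = -log10([H+])
pH = -log10(4.5 x 10^(-9))
pH = 8.3468

8.3468
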